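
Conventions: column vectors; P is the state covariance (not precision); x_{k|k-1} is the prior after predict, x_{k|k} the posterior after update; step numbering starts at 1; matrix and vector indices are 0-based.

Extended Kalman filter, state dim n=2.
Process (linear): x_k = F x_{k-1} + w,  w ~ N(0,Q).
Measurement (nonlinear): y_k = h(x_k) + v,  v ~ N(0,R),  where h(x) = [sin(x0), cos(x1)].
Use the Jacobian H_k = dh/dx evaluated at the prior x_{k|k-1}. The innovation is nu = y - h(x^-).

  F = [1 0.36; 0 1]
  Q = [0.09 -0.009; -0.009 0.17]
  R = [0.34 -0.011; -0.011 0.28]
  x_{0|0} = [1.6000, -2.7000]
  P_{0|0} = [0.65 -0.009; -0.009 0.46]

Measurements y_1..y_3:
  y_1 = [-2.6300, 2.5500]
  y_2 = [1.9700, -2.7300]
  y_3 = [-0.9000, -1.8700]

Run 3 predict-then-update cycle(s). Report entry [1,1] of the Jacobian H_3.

step 1: x^-=[0.6280, -2.7000]  P^-=[0.7931 0.1476; 0.1476 0.6300]  H_jac=[0.8092 0.0000; 0.0000 0.4274]  S=[0.8594 0.0400; 0.0400 0.3951]  K=[0.7429 0.0844; 0.1077 0.6706]  nu=[-3.2175, 3.4541]  x^+=[-1.4710, -0.7303]  P^+=[0.3110 0.0362; 0.0362 0.4366]
step 2: x^-=[-1.7339, -0.7303]  P^-=[0.4836 0.1843; 0.1843 0.6066]  H_jac=[-0.1624 0.0000; 0.0000 0.6671]  S=[0.3527 -0.0310; -0.0310 0.5500]  K=[-0.2040 0.2121; -0.0203 0.7347]  nu=[2.9567, -3.4749]  x^+=[-3.0740, -3.3434]  P^+=[0.4415 0.0924; 0.0924 0.3087]
step 3: x^-=[-4.2776, -3.3434]  P^-=[0.6380 0.1945; 0.1945 0.4787]  H_jac=[-0.4212 0.0000; 0.0000 -0.2004]  S=[0.4532 0.0054; 0.0054 0.2992]  K=[-0.5915 -0.1196; -0.1770 -0.3174]  nu=[-1.8070, -0.8903]  x^+=[-3.1023, -2.7410]  P^+=[0.4744 0.1346; 0.1346 0.4337]

H_jac[1,1] = -0.2004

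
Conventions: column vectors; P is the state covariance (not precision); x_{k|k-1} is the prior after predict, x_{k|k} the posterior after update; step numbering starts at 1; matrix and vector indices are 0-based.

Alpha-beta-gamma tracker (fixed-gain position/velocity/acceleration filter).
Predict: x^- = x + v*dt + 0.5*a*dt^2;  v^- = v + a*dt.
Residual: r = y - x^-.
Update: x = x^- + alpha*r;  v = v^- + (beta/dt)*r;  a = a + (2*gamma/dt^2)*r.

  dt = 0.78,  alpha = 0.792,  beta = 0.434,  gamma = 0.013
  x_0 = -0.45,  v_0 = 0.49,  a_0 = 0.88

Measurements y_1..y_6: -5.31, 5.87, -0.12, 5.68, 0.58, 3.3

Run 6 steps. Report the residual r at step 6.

step 1: x_pred=0.1999  r=-5.5099  x^+=-4.1639  v^+=-1.8894  a^+=0.6445
step 2: x_pred=-5.4416  r=11.3116  x^+=3.5172  v^+=4.9073  a^+=1.1279
step 3: x_pred=7.6880  r=-7.8080  x^+=1.5041  v^+=1.4426  a^+=0.7943
step 4: x_pred=2.8709  r=2.8091  x^+=5.0957  v^+=3.6251  a^+=0.9143
step 5: x_pred=8.2015  r=-7.6215  x^+=2.1653  v^+=0.0976  a^+=0.5886
step 6: x_pred=2.4205  r=0.8795  x^+=3.1171  v^+=1.0461  a^+=0.6262

resid = 0.8795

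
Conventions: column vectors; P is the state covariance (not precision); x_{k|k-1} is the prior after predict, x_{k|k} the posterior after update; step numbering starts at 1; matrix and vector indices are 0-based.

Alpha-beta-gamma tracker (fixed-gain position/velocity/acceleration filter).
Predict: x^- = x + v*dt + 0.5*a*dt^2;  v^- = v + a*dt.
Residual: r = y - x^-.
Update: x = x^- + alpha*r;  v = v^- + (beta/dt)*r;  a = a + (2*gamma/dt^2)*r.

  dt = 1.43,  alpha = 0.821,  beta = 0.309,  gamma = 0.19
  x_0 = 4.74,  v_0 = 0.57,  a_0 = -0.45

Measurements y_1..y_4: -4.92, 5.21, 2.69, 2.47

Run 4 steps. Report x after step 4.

x_post = 2.1990

step 1: x_pred=5.0950  r=-10.0150  x^+=-3.1273  v^+=-2.2376  a^+=-2.3111
step 2: x_pred=-8.6900  r=13.9000  x^+=2.7219  v^+=-2.5388  a^+=0.2719
step 3: x_pred=-0.6306  r=3.3206  x^+=2.0956  v^+=-1.4324  a^+=0.8890
step 4: x_pred=0.9562  r=1.5138  x^+=2.1990  v^+=0.1660  a^+=1.1703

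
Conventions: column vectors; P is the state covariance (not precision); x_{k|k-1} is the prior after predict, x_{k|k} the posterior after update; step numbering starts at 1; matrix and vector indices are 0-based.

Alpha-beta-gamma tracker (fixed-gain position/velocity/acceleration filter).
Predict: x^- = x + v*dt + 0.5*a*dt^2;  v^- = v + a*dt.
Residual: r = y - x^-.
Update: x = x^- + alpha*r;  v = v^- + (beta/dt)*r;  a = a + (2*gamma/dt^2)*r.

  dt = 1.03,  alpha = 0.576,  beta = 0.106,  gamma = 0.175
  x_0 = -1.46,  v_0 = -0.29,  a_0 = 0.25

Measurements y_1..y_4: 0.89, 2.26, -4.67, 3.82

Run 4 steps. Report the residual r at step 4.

step 1: x_pred=-1.6261  r=2.5161  x^+=-0.1768  v^+=0.2264  a^+=1.0801
step 2: x_pred=0.6293  r=1.6307  x^+=1.5686  v^+=1.5067  a^+=1.6180
step 3: x_pred=3.9788  r=-8.6488  x^+=-1.0029  v^+=2.2833  a^+=-1.2353
step 4: x_pred=0.6936  r=3.1264  x^+=2.4944  v^+=1.3327  a^+=-0.2038

resid = 3.1264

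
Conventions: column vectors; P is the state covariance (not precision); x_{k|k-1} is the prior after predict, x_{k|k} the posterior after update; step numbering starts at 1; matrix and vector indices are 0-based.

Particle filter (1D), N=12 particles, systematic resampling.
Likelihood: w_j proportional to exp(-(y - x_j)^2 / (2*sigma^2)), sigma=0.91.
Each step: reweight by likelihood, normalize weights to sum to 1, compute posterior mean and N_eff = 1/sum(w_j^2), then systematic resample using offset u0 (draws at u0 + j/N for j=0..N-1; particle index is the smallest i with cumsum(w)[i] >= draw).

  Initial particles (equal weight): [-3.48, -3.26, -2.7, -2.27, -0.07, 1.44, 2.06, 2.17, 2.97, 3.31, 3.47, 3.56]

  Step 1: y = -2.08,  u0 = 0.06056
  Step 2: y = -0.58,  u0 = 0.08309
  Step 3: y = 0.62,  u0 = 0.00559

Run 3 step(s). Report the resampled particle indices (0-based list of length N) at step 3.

step 1: w=[0.1179, 0.1661, 0.3053, 0.3768, 0.0336, 0.0002, 0.0000, 0.0000, 0.0000, 0.0000, 0.0000, 0.0000]  mean=-2.6337  Neff=3.5993  idx=[0, 1, 1, 2, 2, 2, 2, 3, 3, 3, 3, 4]
step 2: w=[0.0033, 0.0070, 0.0070, 0.0355, 0.0355, 0.0355, 0.0355, 0.0956, 0.0956, 0.0956, 0.0956, 0.4582]  mean=-1.3410  Neff=3.9739  idx=[4, 7, 7, 8, 9, 10, 11, 11, 11, 11, 11, 11]
step 3: w=[0.0003, 0.0014, 0.0014, 0.0014, 0.0014, 0.0014, 0.1654, 0.1654, 0.1654, 0.1654, 0.1654, 0.1654]  mean=-0.0864  Neff=6.0894  idx=[4, 6, 6, 7, 8, 8, 9, 9, 10, 10, 11, 11]

resampled_idx = [4, 6, 6, 7, 8, 8, 9, 9, 10, 10, 11, 11]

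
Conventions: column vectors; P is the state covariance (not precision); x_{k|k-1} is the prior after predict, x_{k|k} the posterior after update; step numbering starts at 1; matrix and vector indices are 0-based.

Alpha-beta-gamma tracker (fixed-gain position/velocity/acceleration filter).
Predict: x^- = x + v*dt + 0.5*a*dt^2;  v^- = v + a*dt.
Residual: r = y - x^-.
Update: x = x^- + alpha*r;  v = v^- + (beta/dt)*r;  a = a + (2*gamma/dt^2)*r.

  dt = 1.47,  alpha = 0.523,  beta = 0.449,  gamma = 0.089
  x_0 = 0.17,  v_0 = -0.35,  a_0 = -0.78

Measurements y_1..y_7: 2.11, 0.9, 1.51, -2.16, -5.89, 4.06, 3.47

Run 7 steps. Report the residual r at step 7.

resid = 3.5195

step 1: x_pred=-1.1873  r=3.2973  x^+=0.5372  v^+=-0.4895  a^+=-0.5084
step 2: x_pred=-0.7316  r=1.6316  x^+=0.1217  v^+=-0.7385  a^+=-0.3740
step 3: x_pred=-1.3679  r=2.8779  x^+=0.1372  v^+=-0.4092  a^+=-0.1369
step 4: x_pred=-0.6122  r=-1.5478  x^+=-1.4217  v^+=-1.0832  a^+=-0.2644
step 5: x_pred=-3.2998  r=-2.5902  x^+=-4.6545  v^+=-2.2631  a^+=-0.4778
step 6: x_pred=-8.4975  r=12.5575  x^+=-1.9299  v^+=0.8701  a^+=0.5566
step 7: x_pred=-0.0495  r=3.5195  x^+=1.7912  v^+=2.7633  a^+=0.8465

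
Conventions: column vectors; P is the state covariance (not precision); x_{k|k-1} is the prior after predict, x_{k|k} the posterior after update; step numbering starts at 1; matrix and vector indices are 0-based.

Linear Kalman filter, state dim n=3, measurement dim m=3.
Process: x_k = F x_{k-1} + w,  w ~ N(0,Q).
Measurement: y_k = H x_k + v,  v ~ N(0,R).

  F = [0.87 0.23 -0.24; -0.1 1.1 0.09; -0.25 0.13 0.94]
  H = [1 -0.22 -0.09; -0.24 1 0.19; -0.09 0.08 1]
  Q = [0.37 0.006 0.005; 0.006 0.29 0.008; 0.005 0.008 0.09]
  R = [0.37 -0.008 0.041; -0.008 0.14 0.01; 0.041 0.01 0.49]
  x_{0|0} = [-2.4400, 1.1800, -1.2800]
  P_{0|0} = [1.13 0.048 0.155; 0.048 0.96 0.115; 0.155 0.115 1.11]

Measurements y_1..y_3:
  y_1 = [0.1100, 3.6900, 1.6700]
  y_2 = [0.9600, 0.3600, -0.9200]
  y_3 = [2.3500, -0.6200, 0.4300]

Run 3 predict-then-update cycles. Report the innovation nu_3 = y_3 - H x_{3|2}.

innov = [1.1455, -1.6908, 0.6021]

step 1: x^-=[-1.5442, 1.4268, -0.4398]  P^-=[1.2818 0.1593 -0.3025; 0.1593 1.4813 0.3558; -0.3025 0.3558 1.1098]  S=[1.7309 -0.6037 -0.5702; -0.6037 1.8215 0.7886; -0.5702 0.7886 1.7287]  K=[0.7766 0.1682 -0.0549; 0.1770 0.9315 -0.1005; -0.0485 0.0622 0.6298]  nu=[1.9285, 1.9762, 1.8567]  x^+=[0.1838, 3.4225, 0.7589]  P^+=[0.3048 0.0848 0.0273; 0.0848 0.1555 -0.0375; 0.0273 -0.0375 0.3127]
step 2: x^-=[0.7649, 3.8147, 1.1123]  P^-=[0.6536 0.1031 -0.1055; 0.1031 0.4571 -0.0025; -0.1055 -0.0025 0.3605]  S=[1.0222 -0.1850 -0.1538; -0.1850 0.6070 0.1425; -0.1538 0.1425 0.8758]  K=[0.6305 0.0899 -0.0821; 0.1308 0.7688 -0.0738; -0.0672 0.0350 0.4047]  nu=[1.1344, -3.4824, -2.2686]  x^+=[1.3533, 1.4533, -0.0038]  P^+=[0.2437 0.0646 0.0033; 0.0646 0.1266 -0.0274; 0.0033 -0.0274 0.1984]
step 3: x^-=[1.5126, 1.4629, -0.1530]  P^-=[0.6001 0.0799 -0.0876; 0.0799 0.4275 0.0013; -0.0876 0.0013 0.2702]  S=[0.9736 -0.1853 -0.1255; -0.1853 0.5819 0.1236; -0.1255 0.1236 0.7827]  K=[0.6092 0.0736 -0.0867; 0.1206 0.7540 -0.0636; -0.0650 0.0337 0.3397]  nu=[1.1455, -1.6908, 0.6021]  x^+=[2.0338, 0.2880, -0.0800]  P^+=[0.2346 0.0610 -0.0005; 0.0610 0.1230 -0.0230; -0.0005 -0.0230 0.1659]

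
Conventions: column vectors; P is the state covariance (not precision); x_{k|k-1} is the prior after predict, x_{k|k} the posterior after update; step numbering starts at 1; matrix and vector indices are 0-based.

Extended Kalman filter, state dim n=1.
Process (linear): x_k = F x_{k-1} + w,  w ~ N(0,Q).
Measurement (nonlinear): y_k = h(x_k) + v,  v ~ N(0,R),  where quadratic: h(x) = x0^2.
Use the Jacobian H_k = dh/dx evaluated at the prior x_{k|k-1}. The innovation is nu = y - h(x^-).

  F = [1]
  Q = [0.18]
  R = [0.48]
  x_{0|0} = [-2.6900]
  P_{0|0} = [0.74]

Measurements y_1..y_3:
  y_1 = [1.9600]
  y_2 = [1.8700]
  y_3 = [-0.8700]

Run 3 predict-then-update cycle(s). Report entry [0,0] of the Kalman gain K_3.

K[0,0] = -0.2710

step 1: x^-=[-2.6900]  P^-=[0.9200]  H_jac=[-5.3800]  S=[27.1088]  K=[-0.1826]  nu=[-5.2761]  x^+=[-1.7267]  P^+=[0.0163]
step 2: x^-=[-1.7267]  P^-=[0.1963]  H_jac=[-3.4534]  S=[2.8209]  K=[-0.2403]  nu=[-1.1114]  x^+=[-1.4596]  P^+=[0.0334]
step 3: x^-=[-1.4596]  P^-=[0.2134]  H_jac=[-2.9192]  S=[2.2986]  K=[-0.2710]  nu=[-3.0004]  x^+=[-0.6464]  P^+=[0.0446]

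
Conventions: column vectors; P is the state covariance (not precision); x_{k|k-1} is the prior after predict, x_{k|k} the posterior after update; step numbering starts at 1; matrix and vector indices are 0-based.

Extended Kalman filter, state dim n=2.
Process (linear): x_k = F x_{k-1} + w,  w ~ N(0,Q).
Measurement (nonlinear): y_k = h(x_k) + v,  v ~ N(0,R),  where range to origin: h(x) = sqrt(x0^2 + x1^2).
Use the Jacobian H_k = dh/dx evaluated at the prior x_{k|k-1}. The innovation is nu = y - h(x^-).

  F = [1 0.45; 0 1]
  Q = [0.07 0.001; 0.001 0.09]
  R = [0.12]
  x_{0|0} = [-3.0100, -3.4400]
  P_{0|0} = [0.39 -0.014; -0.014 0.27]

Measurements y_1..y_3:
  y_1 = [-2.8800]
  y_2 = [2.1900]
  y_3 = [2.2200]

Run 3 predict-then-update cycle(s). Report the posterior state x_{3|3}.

x_post = [2.1520, 0.5588]

step 1: x^-=[-4.5580, -3.4400]  P^-=[0.5021 0.1085; 0.1085 0.3600]  H_jac=[-0.7982 -0.6024]  S=[0.6749]  K=[-0.6907; -0.4497]  nu=[-8.5904]  x^+=[1.3752, 0.4229]  P^+=[0.1801 -0.1011; -0.1011 0.2235]
step 2: x^-=[1.5656, 0.4229]  P^-=[0.2044 0.0005; 0.0005 0.3135]  H_jac=[0.9654 0.2608]  S=[0.3321]  K=[0.5946; 0.2477]  nu=[0.5683]  x^+=[1.9035, 0.5637]  P^+=[0.0870 -0.0484; -0.0484 0.2932]
step 3: x^-=[2.1572, 0.5637]  P^-=[0.1728 0.0845; 0.0845 0.3832]  H_jac=[0.9675 0.2528]  S=[0.3476]  K=[0.5424; 0.5139]  nu=[-0.0096]  x^+=[2.1520, 0.5588]  P^+=[0.0705 -0.0124; -0.0124 0.2914]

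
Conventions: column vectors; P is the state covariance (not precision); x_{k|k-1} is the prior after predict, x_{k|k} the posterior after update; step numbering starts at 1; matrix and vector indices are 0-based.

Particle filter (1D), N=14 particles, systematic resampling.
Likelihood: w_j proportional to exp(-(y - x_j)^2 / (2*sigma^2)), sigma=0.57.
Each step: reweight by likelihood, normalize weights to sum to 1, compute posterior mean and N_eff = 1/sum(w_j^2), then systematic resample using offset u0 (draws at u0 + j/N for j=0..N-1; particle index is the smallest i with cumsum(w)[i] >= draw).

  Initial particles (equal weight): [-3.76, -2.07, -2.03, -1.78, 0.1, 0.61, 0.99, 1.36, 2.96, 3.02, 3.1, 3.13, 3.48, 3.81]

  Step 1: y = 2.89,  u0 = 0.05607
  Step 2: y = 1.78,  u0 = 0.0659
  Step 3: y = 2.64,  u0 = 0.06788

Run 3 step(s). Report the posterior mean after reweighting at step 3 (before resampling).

step 1: w=[0.0000, 0.0000, 0.0000, 0.0000, 0.0000, 0.0001, 0.0008, 0.0058, 0.2109, 0.2071, 0.1986, 0.1945, 0.1244, 0.0578]  mean=3.1360  Neff=5.4494  idx=[8, 8, 8, 9, 9, 9, 10, 10, 11, 11, 11, 12, 12, 13]
step 2: w=[0.1201, 0.1201, 0.1201, 0.0960, 0.0960, 0.0960, 0.0701, 0.0701, 0.0619, 0.0619, 0.0619, 0.0120, 0.0120, 0.0018]  mean=3.0425  Neff=10.8072  idx=[0, 1, 1, 2, 2, 3, 4, 5, 5, 6, 7, 9, 10, 12]
step 3: w=[0.0803, 0.0803, 0.0803, 0.0803, 0.0803, 0.0753, 0.0753, 0.0753, 0.0753, 0.0679, 0.0679, 0.0650, 0.0650, 0.0317]  mean=3.0357  Neff=13.5934  idx=[0, 1, 2, 3, 4, 5, 6, 7, 8, 9, 10, 11, 12, 13]

post_mean = 3.0357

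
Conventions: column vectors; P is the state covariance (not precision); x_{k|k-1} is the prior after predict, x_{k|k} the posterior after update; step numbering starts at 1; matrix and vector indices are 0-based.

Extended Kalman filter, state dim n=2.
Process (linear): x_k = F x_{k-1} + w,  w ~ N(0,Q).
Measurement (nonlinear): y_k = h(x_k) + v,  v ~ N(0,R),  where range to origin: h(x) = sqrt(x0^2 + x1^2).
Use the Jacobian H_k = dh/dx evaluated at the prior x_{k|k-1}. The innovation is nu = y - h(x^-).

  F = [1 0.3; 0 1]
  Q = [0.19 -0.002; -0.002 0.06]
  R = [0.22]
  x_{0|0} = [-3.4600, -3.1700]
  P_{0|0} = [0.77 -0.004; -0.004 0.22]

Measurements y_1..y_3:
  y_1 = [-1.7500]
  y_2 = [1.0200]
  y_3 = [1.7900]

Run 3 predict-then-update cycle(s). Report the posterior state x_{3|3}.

x_post = [0.1224, -1.5064]

step 1: x^-=[-4.4110, -3.1700]  P^-=[0.9774 0.0600; 0.0600 0.2800]  H_jac=[-0.8121 -0.5836]  S=[1.0168]  K=[-0.8151; -0.2086]  nu=[-7.1819]  x^+=[1.4427, -1.6716]  P^+=[0.3019 -0.1129; -0.1129 0.2357]
step 2: x^-=[0.9412, -1.6716]  P^-=[0.4454 -0.0442; -0.0442 0.2957]  H_jac=[0.4906 -0.8714]  S=[0.5895]  K=[0.4360; -0.4739]  nu=[-0.8984]  x^+=[0.5495, -1.2459]  P^+=[0.3334 0.0776; 0.0776 0.1634]
step 3: x^-=[0.1758, -1.2459]  P^-=[0.5846 0.1246; 0.1246 0.2234]  H_jac=[0.1397 -0.9902]  S=[0.4159]  K=[-0.1004; -0.4899]  nu=[0.5318]  x^+=[0.1224, -1.5064]  P^+=[0.5805 0.1042; 0.1042 0.1235]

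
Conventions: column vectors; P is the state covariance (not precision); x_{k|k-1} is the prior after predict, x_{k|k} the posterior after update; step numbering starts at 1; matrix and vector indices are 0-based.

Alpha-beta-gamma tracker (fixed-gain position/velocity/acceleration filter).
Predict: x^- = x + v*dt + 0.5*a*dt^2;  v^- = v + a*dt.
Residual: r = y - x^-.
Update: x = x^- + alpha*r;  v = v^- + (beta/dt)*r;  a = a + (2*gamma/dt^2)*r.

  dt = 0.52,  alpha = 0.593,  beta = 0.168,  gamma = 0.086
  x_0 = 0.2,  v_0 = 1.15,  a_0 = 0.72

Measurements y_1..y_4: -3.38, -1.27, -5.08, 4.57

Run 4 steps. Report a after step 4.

a_post = 2.9672

step 1: x_pred=0.8953  r=-4.2753  x^+=-1.6399  v^+=0.1431  a^+=-1.9995
step 2: x_pred=-1.8358  r=0.5658  x^+=-1.5003  v^+=-0.7138  a^+=-1.6396
step 3: x_pred=-2.0932  r=-2.9868  x^+=-3.8644  v^+=-2.5314  a^+=-3.5395
step 4: x_pred=-5.6592  r=10.2292  x^+=0.4067  v^+=-1.0671  a^+=2.9672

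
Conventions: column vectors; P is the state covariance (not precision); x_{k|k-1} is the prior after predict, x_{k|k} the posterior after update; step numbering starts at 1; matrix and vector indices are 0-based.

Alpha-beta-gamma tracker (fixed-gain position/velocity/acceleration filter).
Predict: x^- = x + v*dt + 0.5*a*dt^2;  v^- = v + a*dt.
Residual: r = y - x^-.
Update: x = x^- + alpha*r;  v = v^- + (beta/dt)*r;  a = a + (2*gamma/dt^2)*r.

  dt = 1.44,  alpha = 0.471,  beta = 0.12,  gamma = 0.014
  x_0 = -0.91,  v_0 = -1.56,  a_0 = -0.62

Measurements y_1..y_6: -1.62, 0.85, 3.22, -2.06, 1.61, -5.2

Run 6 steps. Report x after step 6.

step 1: x_pred=-3.7992  r=2.1792  x^+=-2.7728  v^+=-2.2712  a^+=-0.5906
step 2: x_pred=-6.6556  r=7.5056  x^+=-3.1205  v^+=-2.4962  a^+=-0.4892
step 3: x_pred=-7.2222  r=10.4422  x^+=-2.3039  v^+=-2.3305  a^+=-0.3482
step 4: x_pred=-6.0208  r=3.9608  x^+=-4.1553  v^+=-2.5018  a^+=-0.2947
step 5: x_pred=-8.0635  r=9.6735  x^+=-3.5073  v^+=-2.1201  a^+=-0.1641
step 6: x_pred=-6.7304  r=1.5304  x^+=-6.0096  v^+=-2.2289  a^+=-0.1435

x_post = -6.0096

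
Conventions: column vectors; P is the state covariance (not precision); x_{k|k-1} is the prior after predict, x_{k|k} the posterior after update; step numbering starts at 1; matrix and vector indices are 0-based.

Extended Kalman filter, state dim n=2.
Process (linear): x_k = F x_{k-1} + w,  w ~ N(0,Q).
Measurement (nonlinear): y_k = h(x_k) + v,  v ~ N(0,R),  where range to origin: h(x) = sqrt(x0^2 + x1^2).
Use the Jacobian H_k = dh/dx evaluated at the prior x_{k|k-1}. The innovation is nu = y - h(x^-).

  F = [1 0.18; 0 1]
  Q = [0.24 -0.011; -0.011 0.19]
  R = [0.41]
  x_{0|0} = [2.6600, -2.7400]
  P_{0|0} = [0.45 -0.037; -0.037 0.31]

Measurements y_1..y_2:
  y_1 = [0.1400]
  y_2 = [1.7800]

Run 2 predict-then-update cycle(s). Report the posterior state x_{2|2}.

x_post = [0.4843, -1.5617]

step 1: x^-=[2.1668, -2.7400]  P^-=[0.6867 0.0078; 0.0078 0.5000]  H_jac=[0.6203 -0.7844]  S=[0.9743]  K=[0.4309; -0.3976]  nu=[-3.3532]  x^+=[0.7218, -1.4068]  P^+=[0.5058 0.1747; 0.1747 0.3460]
step 2: x^-=[0.4685, -1.4068]  P^-=[0.8199 0.2260; 0.2260 0.5360]  H_jac=[0.3160 -0.9488]  S=[0.8388]  K=[0.0532; -0.5211]  nu=[0.2972]  x^+=[0.4843, -1.5617]  P^+=[0.8175 0.2493; 0.2493 0.3082]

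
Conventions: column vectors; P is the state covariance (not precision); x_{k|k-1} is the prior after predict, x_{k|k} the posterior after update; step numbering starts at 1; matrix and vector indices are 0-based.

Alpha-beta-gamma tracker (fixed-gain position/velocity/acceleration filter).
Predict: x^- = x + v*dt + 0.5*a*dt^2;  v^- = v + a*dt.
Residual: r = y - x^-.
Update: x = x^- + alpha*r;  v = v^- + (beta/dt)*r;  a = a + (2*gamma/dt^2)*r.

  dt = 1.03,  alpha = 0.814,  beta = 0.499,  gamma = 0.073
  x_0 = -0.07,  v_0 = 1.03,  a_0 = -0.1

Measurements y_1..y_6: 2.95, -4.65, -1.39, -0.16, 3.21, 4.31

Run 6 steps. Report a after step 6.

a_post = 0.5262

step 1: x_pred=0.9379  r=2.0121  x^+=2.5757  v^+=1.9018  a^+=0.1769
step 2: x_pred=4.6285  r=-9.2785  x^+=-2.9242  v^+=-2.4111  a^+=-1.1000
step 3: x_pred=-5.9911  r=4.6011  x^+=-2.2458  v^+=-1.3150  a^+=-0.4668
step 4: x_pred=-3.8478  r=3.6878  x^+=-0.8459  v^+=-0.0091  a^+=0.0407
step 5: x_pred=-0.8337  r=4.0437  x^+=2.4579  v^+=1.9919  a^+=0.5972
step 6: x_pred=4.8263  r=-0.5163  x^+=4.4060  v^+=2.3569  a^+=0.5262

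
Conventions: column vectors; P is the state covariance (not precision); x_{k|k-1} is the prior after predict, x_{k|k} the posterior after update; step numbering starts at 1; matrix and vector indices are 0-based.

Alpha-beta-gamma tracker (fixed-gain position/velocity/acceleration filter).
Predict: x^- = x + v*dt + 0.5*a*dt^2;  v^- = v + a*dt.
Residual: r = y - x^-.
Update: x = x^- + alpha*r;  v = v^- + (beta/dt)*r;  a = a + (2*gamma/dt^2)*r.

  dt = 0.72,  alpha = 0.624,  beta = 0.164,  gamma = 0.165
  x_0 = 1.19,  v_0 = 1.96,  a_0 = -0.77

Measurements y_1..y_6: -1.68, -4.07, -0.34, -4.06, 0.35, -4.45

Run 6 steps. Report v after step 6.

step 1: x_pred=2.4016  r=-4.0816  x^+=-0.1453  v^+=0.4759  a^+=-3.3683
step 2: x_pred=-0.6757  r=-3.3943  x^+=-2.7937  v^+=-2.7224  a^+=-5.5290
step 3: x_pred=-6.1870  r=5.8470  x^+=-2.5385  v^+=-5.3714  a^+=-1.8069
step 4: x_pred=-6.8742  r=2.8142  x^+=-5.1182  v^+=-6.0314  a^+=-0.0155
step 5: x_pred=-9.4648  r=9.8148  x^+=-3.3404  v^+=-3.8069  a^+=6.2324
step 6: x_pred=-4.4659  r=0.0159  x^+=-4.4560  v^+=0.6840  a^+=6.2425

v_post = 0.6840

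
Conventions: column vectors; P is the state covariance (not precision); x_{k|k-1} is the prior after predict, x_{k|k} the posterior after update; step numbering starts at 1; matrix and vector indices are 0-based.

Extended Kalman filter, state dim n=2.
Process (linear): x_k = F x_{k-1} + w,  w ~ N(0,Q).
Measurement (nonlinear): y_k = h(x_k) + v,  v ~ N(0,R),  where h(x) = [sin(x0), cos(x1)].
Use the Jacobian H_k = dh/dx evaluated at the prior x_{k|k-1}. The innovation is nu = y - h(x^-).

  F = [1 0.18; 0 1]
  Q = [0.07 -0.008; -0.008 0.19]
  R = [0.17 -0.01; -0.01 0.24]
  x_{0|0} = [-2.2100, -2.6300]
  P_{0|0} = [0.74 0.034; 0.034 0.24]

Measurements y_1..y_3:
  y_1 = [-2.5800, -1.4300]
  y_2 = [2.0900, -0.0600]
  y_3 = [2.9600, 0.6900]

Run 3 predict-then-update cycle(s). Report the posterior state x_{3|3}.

step 1: x^-=[-2.6834, -2.6300]  P^-=[0.8300 0.0692; 0.0692 0.4300]  H_jac=[-0.8969 0.0000; 0.0000 0.4896]  S=[0.8376 -0.0404; -0.0404 0.3431]  K=[-0.8890 -0.0059; -0.0448 0.6084]  nu=[-2.1377, -0.5580]  x^+=[-0.7797, -2.8738]  P^+=[0.1684 0.0153; 0.0153 0.2992]
step 2: x^-=[-1.2970, -2.8738]  P^-=[0.2536 0.0611; 0.0611 0.4892]  H_jac=[0.2704 0.0000; 0.0000 0.2646]  S=[0.1885 -0.0056; -0.0056 0.2742]  K=[0.3657 0.0665; 0.1018 0.4740]  nu=[3.0528, 0.9044]  x^+=[-0.1205, -2.1344]  P^+=[0.2275 0.0465; 0.0465 0.4261]
step 3: x^-=[-0.5047, -2.1344]  P^-=[0.3280 0.1152; 0.1152 0.6161]  H_jac=[0.8753 0.0000; 0.0000 0.8454]  S=[0.4213 0.0752; 0.0752 0.6803]  K=[0.6691 0.0691; 0.1046 0.7540]  nu=[3.4435, 1.2242]  x^+=[1.8841, -0.8509]  P^+=[0.1292 0.0117; 0.0117 0.2128]

x_post = [1.8841, -0.8509]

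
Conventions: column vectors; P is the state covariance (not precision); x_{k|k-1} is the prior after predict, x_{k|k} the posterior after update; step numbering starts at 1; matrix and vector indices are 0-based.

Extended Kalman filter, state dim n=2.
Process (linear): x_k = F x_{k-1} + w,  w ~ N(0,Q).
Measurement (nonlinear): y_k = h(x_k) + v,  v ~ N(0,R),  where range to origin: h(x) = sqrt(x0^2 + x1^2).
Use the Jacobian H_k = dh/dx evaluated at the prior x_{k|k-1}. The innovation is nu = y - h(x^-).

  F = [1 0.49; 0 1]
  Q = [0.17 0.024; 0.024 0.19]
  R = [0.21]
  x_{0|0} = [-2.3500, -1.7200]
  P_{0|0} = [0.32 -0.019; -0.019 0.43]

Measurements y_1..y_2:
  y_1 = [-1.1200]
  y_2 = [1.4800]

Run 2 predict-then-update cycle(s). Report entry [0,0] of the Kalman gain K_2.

K[0,0] = 0.2097

step 1: x^-=[-3.1928, -1.7200]  P^-=[0.5746 0.2157; 0.2157 0.6200]  H_jac=[-0.8804 -0.4743]  S=[0.9750]  K=[-0.6238; -0.4964]  nu=[-4.7466]  x^+=[-0.2318, 0.6361]  P^+=[0.1952 -0.0862; -0.0862 0.3798]
step 2: x^-=[0.0799, 0.6361]  P^-=[0.3720 0.1239; 0.1239 0.5698]  H_jac=[0.1246 0.9922]  S=[0.8073]  K=[0.2097; 0.7194]  nu=[0.8389]  x^+=[0.2558, 1.2396]  P^+=[0.3365 0.0021; 0.0021 0.1520]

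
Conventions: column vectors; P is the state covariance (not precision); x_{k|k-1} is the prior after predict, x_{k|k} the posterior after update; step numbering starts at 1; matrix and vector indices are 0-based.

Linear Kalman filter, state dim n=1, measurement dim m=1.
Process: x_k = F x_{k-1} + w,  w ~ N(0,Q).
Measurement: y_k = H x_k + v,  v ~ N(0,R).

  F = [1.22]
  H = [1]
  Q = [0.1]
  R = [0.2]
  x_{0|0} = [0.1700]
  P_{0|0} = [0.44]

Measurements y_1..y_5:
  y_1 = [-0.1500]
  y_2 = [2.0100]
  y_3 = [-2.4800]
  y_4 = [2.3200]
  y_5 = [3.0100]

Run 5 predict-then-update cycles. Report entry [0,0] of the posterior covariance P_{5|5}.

P_post[0,0] = 0.1153

step 1: x^-=[0.2074]  P^-=[0.7549]  S=[0.9549]  K=[0.7906]  nu=[-0.3574]  x^+=[-0.0751]  P^+=[0.1581]
step 2: x^-=[-0.0917]  P^-=[0.3353]  S=[0.5353]  K=[0.6264]  nu=[2.1017]  x^+=[1.2248]  P^+=[0.1253]
step 3: x^-=[1.4943]  P^-=[0.2865]  S=[0.4865]  K=[0.5889]  nu=[-3.9743]  x^+=[-0.8461]  P^+=[0.1178]
step 4: x^-=[-1.0322]  P^-=[0.2753]  S=[0.4753]  K=[0.5792]  nu=[3.3522]  x^+=[0.9094]  P^+=[0.1158]
step 5: x^-=[1.1095]  P^-=[0.2724]  S=[0.4724]  K=[0.5766]  nu=[1.9005]  x^+=[2.2054]  P^+=[0.1153]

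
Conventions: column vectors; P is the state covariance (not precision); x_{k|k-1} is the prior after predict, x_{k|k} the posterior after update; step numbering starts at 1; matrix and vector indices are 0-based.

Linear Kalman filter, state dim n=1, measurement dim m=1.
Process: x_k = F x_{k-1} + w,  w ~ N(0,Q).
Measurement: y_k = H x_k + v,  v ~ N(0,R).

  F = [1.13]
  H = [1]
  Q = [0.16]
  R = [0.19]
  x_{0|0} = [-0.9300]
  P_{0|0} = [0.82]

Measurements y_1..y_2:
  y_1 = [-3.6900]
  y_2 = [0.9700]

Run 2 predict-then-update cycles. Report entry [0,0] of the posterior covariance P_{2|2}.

step 1: x^-=[-1.0509]  P^-=[1.2071]  S=[1.3971]  K=[0.8640]  nu=[-2.6391]  x^+=[-3.3311]  P^+=[0.1642]
step 2: x^-=[-3.7641]  P^-=[0.3696]  S=[0.5596]  K=[0.6605]  nu=[4.7341]  x^+=[-0.6373]  P^+=[0.1255]

P_post[0,0] = 0.1255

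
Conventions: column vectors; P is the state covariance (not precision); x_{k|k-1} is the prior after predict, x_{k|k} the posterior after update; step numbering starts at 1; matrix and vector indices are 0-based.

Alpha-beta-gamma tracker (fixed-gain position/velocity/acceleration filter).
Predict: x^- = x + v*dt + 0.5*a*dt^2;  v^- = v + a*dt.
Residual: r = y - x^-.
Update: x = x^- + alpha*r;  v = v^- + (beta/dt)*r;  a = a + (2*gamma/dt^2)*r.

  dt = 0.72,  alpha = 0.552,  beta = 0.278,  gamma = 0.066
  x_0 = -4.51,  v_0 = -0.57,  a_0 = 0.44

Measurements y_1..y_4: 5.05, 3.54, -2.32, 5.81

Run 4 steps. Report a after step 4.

a_post = 0.3163

step 1: x_pred=-4.8064  r=9.8564  x^+=0.6344  v^+=3.5524  a^+=2.9497
step 2: x_pred=3.9567  r=-0.4167  x^+=3.7267  v^+=5.5154  a^+=2.8436
step 3: x_pred=8.4348  r=-10.7548  x^+=2.4981  v^+=3.4102  a^+=0.1051
step 4: x_pred=4.9808  r=0.8292  x^+=5.4385  v^+=3.8061  a^+=0.3163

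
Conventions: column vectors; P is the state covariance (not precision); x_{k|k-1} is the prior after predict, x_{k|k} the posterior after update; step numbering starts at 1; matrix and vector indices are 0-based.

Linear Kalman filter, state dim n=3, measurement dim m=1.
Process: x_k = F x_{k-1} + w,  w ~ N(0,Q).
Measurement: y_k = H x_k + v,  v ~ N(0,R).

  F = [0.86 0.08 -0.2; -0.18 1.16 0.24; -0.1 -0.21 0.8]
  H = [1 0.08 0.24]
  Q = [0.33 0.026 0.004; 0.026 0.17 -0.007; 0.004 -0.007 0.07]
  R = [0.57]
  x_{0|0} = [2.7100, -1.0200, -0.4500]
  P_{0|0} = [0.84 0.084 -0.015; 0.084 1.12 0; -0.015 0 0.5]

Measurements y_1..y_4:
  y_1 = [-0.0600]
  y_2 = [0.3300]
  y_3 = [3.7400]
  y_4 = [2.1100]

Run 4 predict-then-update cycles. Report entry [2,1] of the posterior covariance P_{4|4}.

P_post[2,1] = -1.2112

step 1: x^-=[2.3390, -1.7790, -0.4168]  P^-=[0.9952 0.0549 -0.1935; 0.0549 1.6993 -0.1728; -0.1935 -0.1728 0.4537]  S=[1.5114]  K=[0.6306; 0.0988; -0.0651]  nu=[-2.1566]  x^+=[0.9790, -1.9921, -0.2763]  P^+=[0.3941 -0.0393 -0.1314; -0.0393 1.6845 -0.1630; -0.1314 -0.1630 0.4473]
step 2: x^-=[0.7379, -2.5534, 0.0994]  P^-=[0.6952 0.0640 -0.2327; 0.0640 2.4123 -0.4423; -0.2327 -0.4423 0.5087]  S=[1.1915]  K=[0.5409; 0.1266; -0.1225]  nu=[-0.2274]  x^+=[0.6148, -2.5822, 0.1272]  P^+=[0.3466 -0.0176 -0.1537; -0.0176 2.3932 -0.4238; -0.1537 -0.4238 0.4908]
step 3: x^-=[0.2967, -3.0754, 0.5826]  P^-=[0.6853 0.2065 -0.2950; 0.2065 3.2144 -0.8342; -0.2950 -0.8342 0.6594]  S=[1.1733]  K=[0.5378; 0.2245; -0.1734]  nu=[3.5495]  x^+=[2.2058, -2.2784, -0.0330]  P^+=[0.3459 0.0648 -0.1855; 0.0648 3.1552 -0.7886; -0.1855 -0.7886 0.6241]
step 4: x^-=[1.7213, -3.0479, 0.2315]  P^-=[0.7290 0.4219 -0.4058; 0.4219 4.0127 -1.3155; -0.4058 -1.3155 0.9094]  S=[1.1992]  K=[0.5548; 0.3562; -0.2441]  nu=[0.5770]  x^+=[2.0414, -2.8424, 0.0906]  P^+=[0.3598 0.1849 -0.2434; 0.1849 3.8606 -1.2112; -0.2434 -1.2112 0.8379]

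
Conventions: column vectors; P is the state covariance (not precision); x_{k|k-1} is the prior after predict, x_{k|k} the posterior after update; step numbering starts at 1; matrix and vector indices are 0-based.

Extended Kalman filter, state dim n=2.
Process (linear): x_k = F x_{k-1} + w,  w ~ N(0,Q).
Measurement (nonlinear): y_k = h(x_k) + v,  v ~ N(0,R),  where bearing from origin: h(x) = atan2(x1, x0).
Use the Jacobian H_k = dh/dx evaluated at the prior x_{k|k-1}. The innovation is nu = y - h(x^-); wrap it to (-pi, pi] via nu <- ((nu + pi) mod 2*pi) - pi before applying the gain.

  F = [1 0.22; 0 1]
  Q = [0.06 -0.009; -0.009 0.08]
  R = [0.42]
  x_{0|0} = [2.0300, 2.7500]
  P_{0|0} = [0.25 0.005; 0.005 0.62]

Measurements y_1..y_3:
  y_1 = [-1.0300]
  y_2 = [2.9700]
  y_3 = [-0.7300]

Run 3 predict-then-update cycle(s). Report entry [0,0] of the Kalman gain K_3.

step 1: x^-=[2.6350, 2.7500]  P^-=[0.3422 0.1324; 0.1324 0.7000]  H_jac=[-0.1896 0.1817]  S=[0.4463]  K=[-0.0915; 0.2287]  nu=[-1.8368]  x^+=[2.8030, 2.3300]  P^+=[0.3385 0.1417; 0.1417 0.6767]
step 2: x^-=[3.3156, 2.3300]  P^-=[0.4936 0.2816; 0.2816 0.7567]  H_jac=[-0.1419 0.2019]  S=[0.4446]  K=[-0.0296; 0.2537]  nu=[2.3574]  x^+=[3.2458, 2.9281]  P^+=[0.4932 0.2849; 0.2849 0.7280]
step 3: x^-=[3.8899, 2.9281]  P^-=[0.7138 0.4361; 0.4361 0.8080]  H_jac=[-0.1235 0.1641]  S=[0.4350]  K=[-0.0382; 0.1810]  nu=[-1.3752]  x^+=[3.9425, 2.6792]  P^+=[0.7132 0.4391; 0.4391 0.7938]

K[0,0] = -0.0382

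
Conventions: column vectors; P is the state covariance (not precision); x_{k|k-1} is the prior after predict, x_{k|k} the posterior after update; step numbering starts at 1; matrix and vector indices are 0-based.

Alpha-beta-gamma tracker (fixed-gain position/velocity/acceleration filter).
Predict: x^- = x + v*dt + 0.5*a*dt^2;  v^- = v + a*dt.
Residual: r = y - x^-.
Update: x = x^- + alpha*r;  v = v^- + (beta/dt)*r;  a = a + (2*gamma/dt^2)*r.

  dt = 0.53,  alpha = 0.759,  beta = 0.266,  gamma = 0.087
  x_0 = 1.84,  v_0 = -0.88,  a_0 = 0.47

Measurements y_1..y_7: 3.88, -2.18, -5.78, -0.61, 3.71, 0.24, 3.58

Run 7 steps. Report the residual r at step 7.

resid = 1.1708

step 1: x_pred=1.4396  r=2.4404  x^+=3.2919  v^+=0.5939  a^+=1.9817
step 2: x_pred=3.8850  r=-6.0650  x^+=-0.7183  v^+=-1.3997  a^+=-1.7752
step 3: x_pred=-1.7095  r=-4.0705  x^+=-4.7990  v^+=-4.3835  a^+=-4.2966
step 4: x_pred=-7.7257  r=7.1157  x^+=-2.3249  v^+=-3.0894  a^+=0.1112
step 5: x_pred=-3.9467  r=7.6567  x^+=1.8647  v^+=0.8123  a^+=4.8540
step 6: x_pred=2.9770  r=-2.7370  x^+=0.8996  v^+=2.0112  a^+=3.1586
step 7: x_pred=2.4092  r=1.1708  x^+=3.2978  v^+=4.2729  a^+=3.8838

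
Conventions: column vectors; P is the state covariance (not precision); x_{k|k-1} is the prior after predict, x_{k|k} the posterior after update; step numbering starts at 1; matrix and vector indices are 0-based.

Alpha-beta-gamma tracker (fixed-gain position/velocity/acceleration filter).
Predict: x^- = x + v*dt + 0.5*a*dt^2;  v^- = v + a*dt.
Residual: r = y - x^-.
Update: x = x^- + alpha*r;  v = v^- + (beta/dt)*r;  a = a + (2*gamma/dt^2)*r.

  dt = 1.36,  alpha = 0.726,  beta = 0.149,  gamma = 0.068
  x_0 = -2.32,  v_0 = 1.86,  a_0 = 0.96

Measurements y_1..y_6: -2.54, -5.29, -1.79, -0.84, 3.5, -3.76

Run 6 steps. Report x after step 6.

x_post = -1.2420

step 1: x_pred=1.0974  r=-3.6374  x^+=-1.5434  v^+=2.7671  a^+=0.6925
step 2: x_pred=2.8604  r=-8.1504  x^+=-3.0568  v^+=2.8160  a^+=0.0933
step 3: x_pred=0.8592  r=-2.6492  x^+=-1.0641  v^+=2.6526  a^+=-0.1015
step 4: x_pred=2.4495  r=-3.2895  x^+=0.0613  v^+=2.1541  a^+=-0.3434
step 5: x_pred=2.6733  r=0.8267  x^+=3.2735  v^+=1.7776  a^+=-0.2826
step 6: x_pred=5.4297  r=-9.1897  x^+=-1.2420  v^+=0.3864  a^+=-0.9583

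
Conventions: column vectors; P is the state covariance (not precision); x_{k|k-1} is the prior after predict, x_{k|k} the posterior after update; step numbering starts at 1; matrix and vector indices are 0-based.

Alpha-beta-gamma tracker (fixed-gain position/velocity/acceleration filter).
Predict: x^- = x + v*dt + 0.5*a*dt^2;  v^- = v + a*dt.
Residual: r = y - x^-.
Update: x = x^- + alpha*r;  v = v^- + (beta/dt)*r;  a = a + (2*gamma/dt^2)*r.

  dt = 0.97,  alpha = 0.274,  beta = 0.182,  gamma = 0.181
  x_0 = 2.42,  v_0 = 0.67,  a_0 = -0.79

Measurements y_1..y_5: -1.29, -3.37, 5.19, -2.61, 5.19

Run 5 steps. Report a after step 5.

a_post = 7.8303

step 1: x_pred=2.6982  r=-3.9882  x^+=1.6055  v^+=-0.8446  a^+=-2.3244
step 2: x_pred=-0.3073  r=-3.0627  x^+=-1.1465  v^+=-3.6740  a^+=-3.5028
step 3: x_pred=-6.3581  r=11.5481  x^+=-3.1939  v^+=-4.9049  a^+=0.9402
step 4: x_pred=-7.5093  r=4.8993  x^+=-6.1669  v^+=-3.0736  a^+=2.8252
step 5: x_pred=-7.8192  r=13.0092  x^+=-4.2546  v^+=2.1078  a^+=7.8303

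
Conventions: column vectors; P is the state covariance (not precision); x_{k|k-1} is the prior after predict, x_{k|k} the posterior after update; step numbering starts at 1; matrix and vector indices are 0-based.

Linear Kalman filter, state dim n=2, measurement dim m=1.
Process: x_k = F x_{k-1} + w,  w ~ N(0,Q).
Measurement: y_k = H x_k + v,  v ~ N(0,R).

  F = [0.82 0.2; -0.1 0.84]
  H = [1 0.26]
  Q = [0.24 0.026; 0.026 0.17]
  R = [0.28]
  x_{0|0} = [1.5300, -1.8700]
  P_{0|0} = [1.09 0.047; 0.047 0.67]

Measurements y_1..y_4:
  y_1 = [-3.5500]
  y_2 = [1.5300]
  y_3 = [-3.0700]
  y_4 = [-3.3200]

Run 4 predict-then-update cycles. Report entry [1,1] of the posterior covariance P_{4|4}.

step 1: x^-=[0.8806, -1.7238]  P^-=[1.0151 0.0806; 0.0806 0.6458]  S=[1.3807]  K=[0.7504; 0.1800]  nu=[-3.9824]  x^+=[-2.1078, -2.4406]  P^+=[0.2376 -0.1059; -0.1059 0.6010]
step 2: x^-=[-2.2165, -1.8393]  P^-=[0.3891 0.0367; 0.0367 0.6142]  S=[0.7297]  K=[0.5463; 0.2691]  nu=[4.2248]  x^+=[0.0915, -0.7023]  P^+=[0.1713 -0.0706; -0.0706 0.5614]
step 3: x^-=[-0.0654, -0.5991]  P^-=[0.3545 0.0590; 0.0590 0.5797]  S=[0.7044]  K=[0.5251; 0.2978]  nu=[-2.8488]  x^+=[-1.5612, -1.4474]  P^+=[0.1603 -0.0511; -0.0511 0.5172]
step 4: x^-=[-1.5697, -1.0597]  P^-=[0.3517 0.0656; 0.0656 0.5451]  S=[0.7027]  K=[0.5248; 0.2950]  nu=[-1.4748]  x^+=[-2.3437, -1.4948]  P^+=[0.1582 -0.0432; -0.0432 0.4840]

P_post[1,1] = 0.4840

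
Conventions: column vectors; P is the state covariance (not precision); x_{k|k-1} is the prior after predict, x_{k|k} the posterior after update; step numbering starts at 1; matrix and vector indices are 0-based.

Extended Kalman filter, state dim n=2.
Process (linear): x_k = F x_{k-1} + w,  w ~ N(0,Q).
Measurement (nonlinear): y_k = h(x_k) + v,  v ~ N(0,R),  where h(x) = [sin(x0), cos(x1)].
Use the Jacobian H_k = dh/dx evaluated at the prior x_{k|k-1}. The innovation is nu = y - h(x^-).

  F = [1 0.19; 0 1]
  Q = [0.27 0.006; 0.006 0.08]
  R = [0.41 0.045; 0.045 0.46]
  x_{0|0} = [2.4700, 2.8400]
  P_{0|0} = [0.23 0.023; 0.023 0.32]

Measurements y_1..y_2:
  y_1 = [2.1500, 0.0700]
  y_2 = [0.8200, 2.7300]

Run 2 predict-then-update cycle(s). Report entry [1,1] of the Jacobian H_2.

H_jac[1,1] = -0.6404

step 1: x^-=[3.0096, 2.8400]  P^-=[0.5203 0.0898; 0.0898 0.4000]  H_jac=[-0.9913 0.0000; 0.0000 -0.2970]  S=[0.9213 0.0714; 0.0714 0.4953]  K=[-0.5619 0.0272; -0.0789 -0.2285]  nu=[2.0184, 1.0249]  x^+=[1.9033, 2.4465]  P^+=[0.2312 0.0430; 0.0430 0.3658]
step 2: x^-=[2.3681, 2.4465]  P^-=[0.5307 0.1185; 0.1185 0.4458]  H_jac=[-0.7155 0.0000; 0.0000 -0.6404]  S=[0.6817 0.0993; 0.0993 0.6428]  K=[-0.5523 -0.0328; -0.0611 -0.4347]  nu=[0.1214, 3.4980]  x^+=[2.1865, 0.9185]  P^+=[0.3185 0.0623; 0.0623 0.3165]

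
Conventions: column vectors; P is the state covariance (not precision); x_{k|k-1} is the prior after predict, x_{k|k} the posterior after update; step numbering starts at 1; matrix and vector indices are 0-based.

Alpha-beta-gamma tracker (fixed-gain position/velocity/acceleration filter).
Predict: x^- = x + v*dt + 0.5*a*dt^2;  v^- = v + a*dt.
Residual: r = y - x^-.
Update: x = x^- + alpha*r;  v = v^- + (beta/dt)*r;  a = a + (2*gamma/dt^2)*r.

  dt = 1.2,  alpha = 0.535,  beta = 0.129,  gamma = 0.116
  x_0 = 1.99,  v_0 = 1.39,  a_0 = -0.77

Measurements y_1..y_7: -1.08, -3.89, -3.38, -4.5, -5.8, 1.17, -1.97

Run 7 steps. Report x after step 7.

x_post = -4.2860

step 1: x_pred=3.1036  r=-4.1836  x^+=0.8654  v^+=0.0163  a^+=-1.4440
step 2: x_pred=-0.1548  r=-3.7352  x^+=-2.1531  v^+=-2.1181  a^+=-2.0458
step 3: x_pred=-6.1678  r=2.7878  x^+=-4.6763  v^+=-4.2734  a^+=-1.5967
step 4: x_pred=-10.9540  r=6.4540  x^+=-7.5011  v^+=-5.4956  a^+=-0.5568
step 5: x_pred=-14.4967  r=8.6967  x^+=-9.8440  v^+=-5.2289  a^+=0.8443
step 6: x_pred=-15.5107  r=16.6807  x^+=-6.5865  v^+=-2.4226  a^+=3.5317
step 7: x_pred=-6.9507  r=4.9807  x^+=-4.2860  v^+=2.3510  a^+=4.3342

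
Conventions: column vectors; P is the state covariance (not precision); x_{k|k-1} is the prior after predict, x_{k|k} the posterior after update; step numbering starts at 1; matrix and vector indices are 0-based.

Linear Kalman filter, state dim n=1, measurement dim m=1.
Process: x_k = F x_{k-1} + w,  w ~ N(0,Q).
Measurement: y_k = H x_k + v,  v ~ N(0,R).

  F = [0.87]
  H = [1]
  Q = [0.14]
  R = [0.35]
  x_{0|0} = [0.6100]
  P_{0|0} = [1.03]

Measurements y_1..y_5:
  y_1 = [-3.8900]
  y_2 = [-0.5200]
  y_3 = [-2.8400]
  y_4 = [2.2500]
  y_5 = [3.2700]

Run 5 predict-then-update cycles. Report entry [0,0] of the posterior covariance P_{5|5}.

P_post[0,0] = 0.1464

step 1: x^-=[0.5307]  P^-=[0.9196]  S=[1.2696]  K=[0.7243]  nu=[-4.4207]  x^+=[-2.6713]  P^+=[0.2535]
step 2: x^-=[-2.3240]  P^-=[0.3319]  S=[0.6819]  K=[0.4867]  nu=[1.8040]  x^+=[-1.4460]  P^+=[0.1704]
step 3: x^-=[-1.2580]  P^-=[0.2689]  S=[0.6189]  K=[0.4345]  nu=[-1.5820]  x^+=[-1.9454]  P^+=[0.1521]
step 4: x^-=[-1.6925]  P^-=[0.2551]  S=[0.6051]  K=[0.4216]  nu=[3.9425]  x^+=[-0.0304]  P^+=[0.1476]
step 5: x^-=[-0.0264]  P^-=[0.2517]  S=[0.6017]  K=[0.4183]  nu=[3.2964]  x^+=[1.3525]  P^+=[0.1464]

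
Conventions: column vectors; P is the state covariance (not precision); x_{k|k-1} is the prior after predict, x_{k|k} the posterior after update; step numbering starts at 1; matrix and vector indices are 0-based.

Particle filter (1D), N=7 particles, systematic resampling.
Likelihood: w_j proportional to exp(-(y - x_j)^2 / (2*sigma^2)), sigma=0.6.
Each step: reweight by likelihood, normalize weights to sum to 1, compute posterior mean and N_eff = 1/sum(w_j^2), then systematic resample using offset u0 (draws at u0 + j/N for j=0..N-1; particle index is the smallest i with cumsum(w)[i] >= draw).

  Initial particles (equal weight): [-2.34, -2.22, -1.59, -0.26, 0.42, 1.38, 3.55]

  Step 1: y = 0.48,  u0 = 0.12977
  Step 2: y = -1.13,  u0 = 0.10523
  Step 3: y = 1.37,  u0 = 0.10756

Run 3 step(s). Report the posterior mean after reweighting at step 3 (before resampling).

step 1: w=[0.0000, 0.0000, 0.0015, 0.2612, 0.5560, 0.1814, 0.0000]  mean=0.4135  Neff=2.4378  idx=[3, 4, 4, 4, 4, 5, 5]
step 2: w=[0.7103, 0.0723, 0.0723, 0.0723, 0.0723, 0.0003, 0.0003]  mean=-0.0624  Neff=1.9031  idx=[0, 0, 0, 0, 0, 2, 4]
step 3: w=[0.0359, 0.0359, 0.0359, 0.0359, 0.0359, 0.4103, 0.4103]  mean=0.2980  Neff=2.9144  idx=[2, 5, 5, 5, 6, 6, 6]

post_mean = 0.2980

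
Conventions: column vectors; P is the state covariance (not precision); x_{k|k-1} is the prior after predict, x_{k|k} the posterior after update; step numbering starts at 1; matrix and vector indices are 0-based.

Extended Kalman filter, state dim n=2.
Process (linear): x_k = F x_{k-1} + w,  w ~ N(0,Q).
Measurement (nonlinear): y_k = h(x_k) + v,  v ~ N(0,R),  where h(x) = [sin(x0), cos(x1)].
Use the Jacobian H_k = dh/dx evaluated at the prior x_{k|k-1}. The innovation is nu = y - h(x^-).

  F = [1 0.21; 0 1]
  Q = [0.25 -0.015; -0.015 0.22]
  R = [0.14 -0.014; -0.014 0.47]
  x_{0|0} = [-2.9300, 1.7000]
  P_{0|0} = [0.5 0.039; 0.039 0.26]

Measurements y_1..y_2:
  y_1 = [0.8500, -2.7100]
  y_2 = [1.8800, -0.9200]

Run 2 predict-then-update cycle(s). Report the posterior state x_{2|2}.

x_post = [-4.5649, 2.7811]

step 1: x^-=[-2.5730, 1.7000]  P^-=[0.7778 0.0786; 0.0786 0.4800]  H_jac=[-0.8427 0.0000; 0.0000 -0.9917]  S=[0.6923 0.0517; 0.0517 0.9420]  K=[-0.9444 -0.0309; -0.0582 -0.5021]  nu=[1.3884, -2.5812]  x^+=[-3.8045, 2.9152]  P^+=[0.1564 0.0013; 0.0013 0.2371]
step 2: x^-=[-3.1923, 2.9152]  P^-=[0.4174 0.0361; 0.0361 0.4571]  H_jac=[-0.9987 0.0000; 0.0000 -0.2245]  S=[0.5563 -0.0059; -0.0059 0.4930]  K=[-0.7496 -0.0254; -0.0671 -0.2089]  nu=[1.8293, 0.0545]  x^+=[-4.5649, 2.7811]  P^+=[0.1047 0.0065; 0.0065 0.4333]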